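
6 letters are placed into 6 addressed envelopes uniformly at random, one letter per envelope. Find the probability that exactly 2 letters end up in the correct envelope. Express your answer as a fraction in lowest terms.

3/16

Choose which 2 of the 6 are fixed: C(6,2) = 15 ways.
The remaining 4 must have no fixed point: D(4) = 9.
P = 15·9/720 = 3/16.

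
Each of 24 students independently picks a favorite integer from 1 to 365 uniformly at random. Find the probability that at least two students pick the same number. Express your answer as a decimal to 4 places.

It's easier to compute the probability that all 24 are distinct.
P(all distinct) = 365/365 · 364/365 · ··· · 342/365 ≈ 0.4617.
So the probability of at least one match is 1 − 0.4617 = 0.5383.

0.5383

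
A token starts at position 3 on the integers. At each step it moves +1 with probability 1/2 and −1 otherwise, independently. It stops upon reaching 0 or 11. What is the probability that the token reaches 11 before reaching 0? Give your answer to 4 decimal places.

0.2727

With a fair step, P(i) = ½P(i−1) + ½P(i+1) with P(0)=0, P(11)=1 has the linear solution P(i) = i/11.
P(3) = 3/11 ≈ 0.2727.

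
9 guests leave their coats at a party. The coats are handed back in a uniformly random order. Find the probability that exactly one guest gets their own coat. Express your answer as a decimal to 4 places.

Choose which one is fixed: C(9,1) = 9 ways.
The remaining 8 must have no fixed point: D(8) = 14833.
P = 9·14833/362880 = 2119/5760 ≈ 0.3679.

0.3679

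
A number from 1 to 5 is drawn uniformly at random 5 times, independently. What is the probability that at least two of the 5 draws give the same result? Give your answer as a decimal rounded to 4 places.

0.9616

P(all 5 different) = 5/5 · 4/5 · ··· · 1/5 ≈ 0.0384.
P(at least two equal) = 1 − 0.0384 = 0.9616.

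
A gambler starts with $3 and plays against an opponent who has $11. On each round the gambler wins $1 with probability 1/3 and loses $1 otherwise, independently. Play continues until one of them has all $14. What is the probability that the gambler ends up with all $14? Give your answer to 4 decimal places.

0.0004

Let r = q/p = (2/3)/(1/3) = 2. The recurrence P(i) = p·P(i+1) + q·P(i−1) with P(0)=0, P(14)=1 gives P(i) = (1 − r^i)/(1 − r^14).
P(3) = (1 − (2)^3) / (1 − (2)^14) = 7/16383 ≈ 0.0004.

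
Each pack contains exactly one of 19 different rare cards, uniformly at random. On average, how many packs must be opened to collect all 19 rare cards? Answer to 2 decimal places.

After i distinct types are collected, each trial gives a new one with probability (19−i)/19, so the expected wait for the next new type is 19/(19−i).
E = 19/19 + 19/18 + 19/17 + 19/16 + 19/15 + 19/14 + 19/13 + 19/12 + 19/11 + 19/10 + 19/9 + 19/8 + 19/7 + 19/6 + 19/5 + 19/4 + 19/3 + 19/2 + 19/1 = 275295799/4084080 ≈ 67.41.

67.41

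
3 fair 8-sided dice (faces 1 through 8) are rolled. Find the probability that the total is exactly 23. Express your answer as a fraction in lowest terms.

There are 8^3 = 512 equally likely outcomes.
The number of ordered 3-tuples from {1,…,8} summing to 23 is 3.
P(sum = 23) = 3/512.

3/512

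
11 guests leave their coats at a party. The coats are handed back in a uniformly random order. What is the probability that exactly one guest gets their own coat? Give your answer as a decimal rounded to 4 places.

0.3679

Choose which one is fixed: C(11,1) = 11 ways.
The remaining 10 must have no fixed point: D(10) = 1334961.
P = 11·1334961/39916800 = 16481/44800 ≈ 0.3679.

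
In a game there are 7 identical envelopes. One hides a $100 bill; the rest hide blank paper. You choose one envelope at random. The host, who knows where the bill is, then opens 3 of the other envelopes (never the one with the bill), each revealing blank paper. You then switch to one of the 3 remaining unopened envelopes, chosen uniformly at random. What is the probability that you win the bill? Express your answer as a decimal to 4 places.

Your original envelope holds the bill with probability 1/7, so the other 6 collectively hold it with probability 6/7.
The host can always find 3 empty envelopes to open, so the reveals don't change that 6/7; it is now spread over the 3 remaining unopened envelopes.
P(win by switching) = (6/7) · (1/3) = 2/7 ≈ 0.2857.

0.2857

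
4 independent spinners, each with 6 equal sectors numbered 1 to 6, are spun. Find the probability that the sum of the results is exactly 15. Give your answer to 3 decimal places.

There are 6^4 = 1296 equally likely outcomes.
The number of ordered 4-tuples from {1,…,6} summing to 15 is 140.
P(sum = 15) = 140/1296 = 35/324 ≈ 0.108.

0.108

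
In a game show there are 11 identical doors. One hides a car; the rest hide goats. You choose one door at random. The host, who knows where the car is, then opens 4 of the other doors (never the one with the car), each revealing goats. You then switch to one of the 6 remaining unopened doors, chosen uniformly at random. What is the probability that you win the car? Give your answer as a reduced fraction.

5/33

Your original door holds the car with probability 1/11, so the other 10 collectively hold it with probability 10/11.
The host can always find 4 empty doors to open, so the reveals don't change that 10/11; it is now spread over the 6 remaining unopened doors.
P(win by switching) = (10/11) · (1/6) = 5/33.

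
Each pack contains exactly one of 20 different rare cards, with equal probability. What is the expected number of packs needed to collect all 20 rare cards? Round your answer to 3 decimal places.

71.955

After i distinct types are collected, each trial gives a new one with probability (20−i)/20, so the expected wait for the next new type is 20/(20−i).
E = 20/20 + 20/19 + 20/18 + 20/17 + 20/16 + 20/15 + 20/14 + 20/13 + 20/12 + 20/11 + 20/10 + 20/9 + 20/8 + 20/7 + 20/6 + 20/5 + 20/4 + 20/3 + 20/2 + 20/1 = 279175675/3879876 ≈ 71.955.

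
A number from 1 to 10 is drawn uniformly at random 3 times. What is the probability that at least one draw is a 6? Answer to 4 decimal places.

0.2710

P(no draw is a 6) = (9/10)^3 ≈ 0.7290.
P(at least one) = 1 − 0.7290 = 0.2710.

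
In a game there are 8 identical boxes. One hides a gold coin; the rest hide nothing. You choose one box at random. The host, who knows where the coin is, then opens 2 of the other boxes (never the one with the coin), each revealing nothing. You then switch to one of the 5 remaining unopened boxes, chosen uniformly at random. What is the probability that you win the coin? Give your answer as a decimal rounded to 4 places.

Your original box holds the coin with probability 1/8, so the other 7 collectively hold it with probability 7/8.
The host can always find 2 empty boxes to open, so the reveals don't change that 7/8; it is now spread over the 5 remaining unopened boxes.
P(win by switching) = (7/8) · (1/5) = 7/40 ≈ 0.1750.

0.1750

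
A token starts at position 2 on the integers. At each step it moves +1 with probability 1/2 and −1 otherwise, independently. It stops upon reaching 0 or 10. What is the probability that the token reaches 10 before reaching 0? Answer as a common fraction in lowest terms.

1/5

With a fair step, P(i) = ½P(i−1) + ½P(i+1) with P(0)=0, P(10)=1 has the linear solution P(i) = i/10.
P(2) = 2/10 = 1/5.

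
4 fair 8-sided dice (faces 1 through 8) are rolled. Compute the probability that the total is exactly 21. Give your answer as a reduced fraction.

71/1024

There are 8^4 = 4096 equally likely outcomes.
The number of ordered 4-tuples from {1,…,8} summing to 21 is 284.
P(sum = 21) = 284/4096 = 71/1024.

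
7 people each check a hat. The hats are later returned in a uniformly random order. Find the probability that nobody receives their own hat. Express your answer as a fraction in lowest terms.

This is the derangement probability: permutations of 7 with no fixed point.
D(7) = 7! · (1 − 1/1! + 1/2! − ··· + (−1)^7/7!) = 1854.
P = 1854/5040 = 103/280.

103/280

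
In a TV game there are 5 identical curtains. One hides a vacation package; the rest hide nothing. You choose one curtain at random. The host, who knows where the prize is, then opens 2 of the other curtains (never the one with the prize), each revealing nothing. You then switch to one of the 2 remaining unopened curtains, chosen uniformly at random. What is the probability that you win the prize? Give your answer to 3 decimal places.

Your original curtain holds the prize with probability 1/5, so the other 4 collectively hold it with probability 4/5.
The host can always find 2 empty curtains to open, so the reveals don't change that 4/5; it is now spread over the 2 remaining unopened curtains.
P(win by switching) = (4/5) · (1/2) = 2/5 ≈ 0.400.

0.400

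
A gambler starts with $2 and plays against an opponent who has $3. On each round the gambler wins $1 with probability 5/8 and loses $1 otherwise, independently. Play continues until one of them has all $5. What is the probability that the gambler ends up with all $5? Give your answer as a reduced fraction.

1000/1441

Let r = q/p = (3/8)/(5/8) = 3/5. The recurrence P(i) = p·P(i+1) + q·P(i−1) with P(0)=0, P(5)=1 gives P(i) = (1 − r^i)/(1 − r^5).
P(2) = (1 − (3/5)^2) / (1 − (3/5)^5) = 1000/1441.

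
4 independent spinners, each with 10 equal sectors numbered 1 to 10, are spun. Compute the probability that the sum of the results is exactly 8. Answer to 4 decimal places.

0.0035

There are 10^4 = 10000 equally likely outcomes.
The number of ordered 4-tuples from {1,…,10} summing to 8 is 35.
P(sum = 8) = 35/10000 = 7/2000 ≈ 0.0035.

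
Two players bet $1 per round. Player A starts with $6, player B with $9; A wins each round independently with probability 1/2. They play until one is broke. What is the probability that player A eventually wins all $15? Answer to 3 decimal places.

With a fair step, P(i) = ½P(i−1) + ½P(i+1) with P(0)=0, P(15)=1 has the linear solution P(i) = i/15.
P(6) = 6/15 = 2/5 ≈ 0.400.

0.400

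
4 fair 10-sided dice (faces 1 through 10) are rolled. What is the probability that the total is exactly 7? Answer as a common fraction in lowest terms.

1/500

There are 10^4 = 10000 equally likely outcomes.
The number of ordered 4-tuples from {1,…,10} summing to 7 is 20.
P(sum = 7) = 20/10000 = 1/500.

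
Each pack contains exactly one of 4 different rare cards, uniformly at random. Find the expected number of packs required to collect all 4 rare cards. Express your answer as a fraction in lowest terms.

25/3

After i distinct types are collected, each trial gives a new one with probability (4−i)/4, so the expected wait for the next new type is 4/(4−i).
E = 4/4 + 4/3 + 4/2 + 4/1 = 25/3.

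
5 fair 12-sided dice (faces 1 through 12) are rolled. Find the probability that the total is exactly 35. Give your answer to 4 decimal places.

There are 12^5 = 248832 equally likely outcomes.
The number of ordered 5-tuples from {1,…,12} summing to 35 is 11901.
P(sum = 35) = 11901/248832 = 3967/82944 ≈ 0.0478.

0.0478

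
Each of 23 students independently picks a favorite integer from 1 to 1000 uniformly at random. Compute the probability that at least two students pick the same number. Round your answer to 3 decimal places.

0.225

It's easier to compute the probability that all 23 are distinct.
P(all distinct) = 1000/1000 · 999/1000 · ··· · 978/1000 ≈ 0.775.
So the probability of at least one match is 1 − 0.775 = 0.225.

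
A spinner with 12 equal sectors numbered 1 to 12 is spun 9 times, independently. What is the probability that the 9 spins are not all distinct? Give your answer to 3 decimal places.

P(all 9 different) = 12/12 · 11/12 · ··· · 4/12 ≈ 0.015.
P(at least two equal) = 1 − 0.015 = 0.985.

0.985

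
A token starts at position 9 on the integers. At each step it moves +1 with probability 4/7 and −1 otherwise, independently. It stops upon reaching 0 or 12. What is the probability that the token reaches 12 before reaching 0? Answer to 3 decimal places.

Let r = q/p = (3/7)/(4/7) = 3/4. The recurrence P(i) = p·P(i+1) + q·P(i−1) with P(0)=0, P(12)=1 gives P(i) = (1 − r^i)/(1 − r^12).
P(9) = (1 − (3/4)^9) / (1 − (3/4)^12) = 419392/439075 ≈ 0.955.

0.955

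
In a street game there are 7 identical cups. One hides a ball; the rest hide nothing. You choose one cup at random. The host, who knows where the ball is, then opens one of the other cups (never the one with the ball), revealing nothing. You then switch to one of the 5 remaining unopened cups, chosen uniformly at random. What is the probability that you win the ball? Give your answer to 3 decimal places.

Your original cup holds the ball with probability 1/7, so the other 6 collectively hold it with probability 6/7.
The host can always find an empty cup to open, so this doesn't change that 6/7; it is now spread over the 5 remaining unopened cups.
P(win by switching) = (6/7) · (1/5) = 6/35 ≈ 0.171.

0.171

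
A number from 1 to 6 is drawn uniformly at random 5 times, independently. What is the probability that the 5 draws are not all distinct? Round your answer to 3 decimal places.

P(all 5 different) = 6/6 · 5/6 · ··· · 2/6 ≈ 0.093.
P(at least two equal) = 1 − 0.093 = 0.907.

0.907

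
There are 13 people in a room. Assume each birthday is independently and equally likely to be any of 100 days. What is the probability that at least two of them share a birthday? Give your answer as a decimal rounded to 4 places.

0.5572

It's easier to compute the probability that all 13 are distinct.
P(all distinct) = 100/100 · 99/100 · ··· · 88/100 ≈ 0.4428.
So the probability of at least one match is 1 − 0.4428 = 0.5572.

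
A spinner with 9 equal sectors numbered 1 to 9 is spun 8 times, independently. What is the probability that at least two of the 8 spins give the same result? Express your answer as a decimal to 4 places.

P(all 8 different) = 9/9 · 8/9 · ··· · 2/9 ≈ 0.0084.
P(at least two equal) = 1 − 0.0084 = 0.9916.

0.9916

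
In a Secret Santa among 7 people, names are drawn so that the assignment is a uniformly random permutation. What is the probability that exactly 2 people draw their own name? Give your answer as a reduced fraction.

Choose which 2 of the 7 are fixed: C(7,2) = 21 ways.
The remaining 5 must have no fixed point: D(5) = 44.
P = 21·44/5040 = 11/60.

11/60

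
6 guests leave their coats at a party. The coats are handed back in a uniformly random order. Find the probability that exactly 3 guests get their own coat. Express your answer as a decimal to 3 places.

0.056

Choose which 3 of the 6 are fixed: C(6,3) = 20 ways.
The remaining 3 must have no fixed point: D(3) = 2.
P = 20·2/720 = 1/18 ≈ 0.056.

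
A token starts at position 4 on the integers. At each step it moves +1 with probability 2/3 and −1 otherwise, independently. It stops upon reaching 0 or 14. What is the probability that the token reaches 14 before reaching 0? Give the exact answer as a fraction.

5120/5461

Let r = q/p = (1/3)/(2/3) = 1/2. The recurrence P(i) = p·P(i+1) + q·P(i−1) with P(0)=0, P(14)=1 gives P(i) = (1 − r^i)/(1 − r^14).
P(4) = (1 − (1/2)^4) / (1 − (1/2)^14) = 5120/5461.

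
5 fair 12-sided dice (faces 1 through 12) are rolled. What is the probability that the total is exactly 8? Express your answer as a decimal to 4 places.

0.0001

There are 12^5 = 248832 equally likely outcomes.
The number of ordered 5-tuples from {1,…,12} summing to 8 is 35.
P(sum = 8) = 35/248832 ≈ 0.0001.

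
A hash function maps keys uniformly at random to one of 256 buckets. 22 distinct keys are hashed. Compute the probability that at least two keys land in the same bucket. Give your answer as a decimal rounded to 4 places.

0.6049

It's easier to compute the probability that all 22 are distinct.
P(all distinct) = 256/256 · 255/256 · ··· · 235/256 ≈ 0.3951.
So the probability of at least one match is 1 − 0.3951 = 0.6049.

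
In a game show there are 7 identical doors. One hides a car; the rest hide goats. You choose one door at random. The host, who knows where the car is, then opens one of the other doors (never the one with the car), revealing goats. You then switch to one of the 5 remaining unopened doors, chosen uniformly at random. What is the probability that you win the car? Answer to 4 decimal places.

0.1714

Your original door holds the car with probability 1/7, so the other 6 collectively hold it with probability 6/7.
The host can always find an empty door to open, so this doesn't change that 6/7; it is now spread over the 5 remaining unopened doors.
P(win by switching) = (6/7) · (1/5) = 6/35 ≈ 0.1714.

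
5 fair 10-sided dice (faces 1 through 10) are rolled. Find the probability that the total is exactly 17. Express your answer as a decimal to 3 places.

There are 10^5 = 100000 equally likely outcomes.
The number of ordered 5-tuples from {1,…,10} summing to 17 is 1745.
P(sum = 17) = 1745/100000 = 349/20000 ≈ 0.017.

0.017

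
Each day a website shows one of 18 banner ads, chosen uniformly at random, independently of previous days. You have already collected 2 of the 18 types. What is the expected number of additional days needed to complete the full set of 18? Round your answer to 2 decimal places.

Starting from 2 distinct types, each trial gives a new one with probability (18−i)/18 when i types are held, so the wait for the next new type is 18/(18−i).
E = 18/16 + 18/15 + 18/14 + 18/13 + 18/12 + 18/11 + 18/10 + 18/9 + 18/8 + 18/7 + 18/6 + 18/5 + 18/4 + 18/3 + 18/2 + 18/1 = 2436559/40040 ≈ 60.85.

60.85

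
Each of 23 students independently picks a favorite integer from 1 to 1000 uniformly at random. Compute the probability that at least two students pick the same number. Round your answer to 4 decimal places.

0.2250

It's easier to compute the probability that all 23 are distinct.
P(all distinct) = 1000/1000 · 999/1000 · ··· · 978/1000 ≈ 0.7750.
So the probability of at least one match is 1 − 0.7750 = 0.2250.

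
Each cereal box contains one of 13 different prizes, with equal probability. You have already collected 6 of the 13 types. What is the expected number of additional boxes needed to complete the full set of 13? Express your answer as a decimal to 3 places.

33.707

Starting from 6 distinct types, each trial gives a new one with probability (13−i)/13 when i types are held, so the wait for the next new type is 13/(13−i).
E = 13/7 + 13/6 + 13/5 + 13/4 + 13/3 + 13/2 + 13/1 = 4719/140 ≈ 33.707.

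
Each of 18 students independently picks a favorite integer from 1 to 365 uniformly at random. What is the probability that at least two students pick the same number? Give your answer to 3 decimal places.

It's easier to compute the probability that all 18 are distinct.
P(all distinct) = 365/365 · 364/365 · ··· · 348/365 ≈ 0.653.
So the probability of at least one match is 1 − 0.653 = 0.347.

0.347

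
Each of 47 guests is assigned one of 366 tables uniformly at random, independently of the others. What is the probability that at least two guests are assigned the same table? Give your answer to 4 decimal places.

It's easier to compute the probability that all 47 are distinct.
P(all distinct) = 366/366 · 365/366 · ··· · 320/366 ≈ 0.0456.
So the probability of at least one match is 1 − 0.0456 = 0.9544.

0.9544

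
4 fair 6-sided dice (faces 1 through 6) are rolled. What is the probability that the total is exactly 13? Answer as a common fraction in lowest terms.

There are 6^4 = 1296 equally likely outcomes.
The number of ordered 4-tuples from {1,…,6} summing to 13 is 140.
P(sum = 13) = 140/1296 = 35/324.

35/324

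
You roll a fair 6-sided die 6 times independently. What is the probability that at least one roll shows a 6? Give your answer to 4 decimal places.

0.6651

P(no roll shows a 6) = (5/6)^6 ≈ 0.3349.
P(at least one) = 1 − 0.3349 = 0.6651.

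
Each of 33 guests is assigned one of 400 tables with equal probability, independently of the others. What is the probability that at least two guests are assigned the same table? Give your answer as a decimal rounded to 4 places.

It's easier to compute the probability that all 33 are distinct.
P(all distinct) = 400/400 · 399/400 · ··· · 368/400 ≈ 0.2574.
So the probability of at least one match is 1 − 0.2574 = 0.7426.

0.7426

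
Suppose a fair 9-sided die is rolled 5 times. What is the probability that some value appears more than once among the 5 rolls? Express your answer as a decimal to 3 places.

0.744

P(all 5 different) = 9/9 · 8/9 · ··· · 5/9 ≈ 0.256.
P(at least two equal) = 1 − 0.256 = 0.744.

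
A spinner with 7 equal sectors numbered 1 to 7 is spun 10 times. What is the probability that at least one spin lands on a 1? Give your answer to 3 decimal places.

0.786

P(no spin lands on a 1) = (6/7)^10 ≈ 0.214.
P(at least one) = 1 − 0.214 = 0.786.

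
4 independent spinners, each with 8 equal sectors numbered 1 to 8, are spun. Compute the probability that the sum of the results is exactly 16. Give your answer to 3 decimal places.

0.077

There are 8^4 = 4096 equally likely outcomes.
The number of ordered 4-tuples from {1,…,8} summing to 16 is 315.
P(sum = 16) = 315/4096 ≈ 0.077.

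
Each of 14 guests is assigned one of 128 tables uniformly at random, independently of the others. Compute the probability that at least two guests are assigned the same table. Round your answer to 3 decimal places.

0.522

It's easier to compute the probability that all 14 are distinct.
P(all distinct) = 128/128 · 127/128 · ··· · 115/128 ≈ 0.478.
So the probability of at least one match is 1 − 0.478 = 0.522.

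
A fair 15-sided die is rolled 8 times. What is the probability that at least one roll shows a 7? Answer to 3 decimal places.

0.424

P(no roll shows a 7) = (14/15)^8 ≈ 0.576.
P(at least one) = 1 − 0.576 = 0.424.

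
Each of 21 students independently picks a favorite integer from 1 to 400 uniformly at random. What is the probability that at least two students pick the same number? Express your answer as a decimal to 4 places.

0.4139

It's easier to compute the probability that all 21 are distinct.
P(all distinct) = 400/400 · 399/400 · ··· · 380/400 ≈ 0.5861.
So the probability of at least one match is 1 − 0.5861 = 0.4139.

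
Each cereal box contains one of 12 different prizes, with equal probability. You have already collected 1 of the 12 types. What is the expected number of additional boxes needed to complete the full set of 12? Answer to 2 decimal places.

36.24

Starting from 1 distinct type, each trial gives a new one with probability (12−i)/12 when i types are held, so the wait for the next new type is 12/(12−i).
E = 12/11 + 12/10 + 12/9 + 12/8 + 12/7 + 12/6 + 12/5 + 12/4 + 12/3 + 12/2 + 12/1 = 83711/2310 ≈ 36.24.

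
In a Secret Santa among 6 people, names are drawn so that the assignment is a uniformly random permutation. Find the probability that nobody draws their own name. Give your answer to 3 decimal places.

This is the derangement probability: permutations of 6 with no fixed point.
D(6) = 6! · (1 − 1/1! + 1/2! − ··· + (−1)^6/6!) = 265.
P = 265/720 = 53/144 ≈ 0.368.

0.368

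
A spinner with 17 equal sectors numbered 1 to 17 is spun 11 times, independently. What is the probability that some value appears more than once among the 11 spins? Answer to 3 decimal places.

0.986

P(all 11 different) = 17/17 · 16/17 · ··· · 7/17 ≈ 0.014.
P(at least two equal) = 1 − 0.014 = 0.986.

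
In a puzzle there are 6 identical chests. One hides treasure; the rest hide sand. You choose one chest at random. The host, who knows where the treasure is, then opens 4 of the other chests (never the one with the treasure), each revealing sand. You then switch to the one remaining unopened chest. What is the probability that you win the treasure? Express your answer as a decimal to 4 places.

Your original chest holds the treasure with probability 1/6, so the other 5 collectively hold it with probability 5/6.
The host can always find 4 empty chests to open, so the reveals don't change that 5/6; it is now spread over the 1 remaining unopened chest.
P(win by switching) = (5/6) · (1/1) = 5/6 ≈ 0.8333.

0.8333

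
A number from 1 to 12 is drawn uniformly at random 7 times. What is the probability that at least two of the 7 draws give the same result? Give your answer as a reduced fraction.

P(all 7 different) = 12/12 · 11/12 · ··· · 6/12 = 385/3456.
P(at least two equal) = 1 − 385/3456 = 3071/3456.

3071/3456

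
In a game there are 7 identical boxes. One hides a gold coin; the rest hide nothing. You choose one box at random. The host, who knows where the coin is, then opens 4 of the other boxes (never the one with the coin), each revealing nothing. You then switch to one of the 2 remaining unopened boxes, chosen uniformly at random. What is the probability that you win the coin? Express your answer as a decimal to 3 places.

0.429

Your original box holds the coin with probability 1/7, so the other 6 collectively hold it with probability 6/7.
The host can always find 4 empty boxes to open, so the reveals don't change that 6/7; it is now spread over the 2 remaining unopened boxes.
P(win by switching) = (6/7) · (1/2) = 3/7 ≈ 0.429.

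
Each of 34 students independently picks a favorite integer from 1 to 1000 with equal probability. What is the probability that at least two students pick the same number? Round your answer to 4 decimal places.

It's easier to compute the probability that all 34 are distinct.
P(all distinct) = 1000/1000 · 999/1000 · ··· · 967/1000 ≈ 0.5670.
So the probability of at least one match is 1 − 0.5670 = 0.4330.

0.4330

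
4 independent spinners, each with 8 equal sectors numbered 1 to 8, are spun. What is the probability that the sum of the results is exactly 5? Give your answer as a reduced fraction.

1/1024

There are 8^4 = 4096 equally likely outcomes.
The number of ordered 4-tuples from {1,…,8} summing to 5 is 4.
P(sum = 5) = 4/4096 = 1/1024.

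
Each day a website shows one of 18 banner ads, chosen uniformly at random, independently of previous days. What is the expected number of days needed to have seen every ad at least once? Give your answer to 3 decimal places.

62.912

After i distinct types are collected, each trial gives a new one with probability (18−i)/18, so the expected wait for the next new type is 18/(18−i).
E = 18/18 + 18/17 + 18/16 + 18/15 + 18/14 + 18/13 + 18/12 + 18/11 + 18/10 + 18/9 + 18/8 + 18/7 + 18/6 + 18/5 + 18/4 + 18/3 + 18/2 + 18/1 = 42822903/680680 ≈ 62.912.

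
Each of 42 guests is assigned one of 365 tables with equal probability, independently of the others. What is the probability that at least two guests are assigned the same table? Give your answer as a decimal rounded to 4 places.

0.9140

It's easier to compute the probability that all 42 are distinct.
P(all distinct) = 365/365 · 364/365 · ··· · 324/365 ≈ 0.0860.
So the probability of at least one match is 1 − 0.0860 = 0.9140.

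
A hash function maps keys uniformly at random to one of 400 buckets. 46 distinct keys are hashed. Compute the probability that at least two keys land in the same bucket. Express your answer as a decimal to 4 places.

0.9322

It's easier to compute the probability that all 46 are distinct.
P(all distinct) = 400/400 · 399/400 · ··· · 355/400 ≈ 0.0678.
So the probability of at least one match is 1 − 0.0678 = 0.9322.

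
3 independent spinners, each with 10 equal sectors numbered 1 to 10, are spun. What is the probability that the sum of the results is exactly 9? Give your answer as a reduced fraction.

There are 10^3 = 1000 equally likely outcomes.
The number of ordered 3-tuples from {1,…,10} summing to 9 is 28.
P(sum = 9) = 28/1000 = 7/250.

7/250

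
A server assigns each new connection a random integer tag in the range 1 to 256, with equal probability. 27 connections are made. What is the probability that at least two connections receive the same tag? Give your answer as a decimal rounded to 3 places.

0.759

It's easier to compute the probability that all 27 are distinct.
P(all distinct) = 256/256 · 255/256 · ··· · 230/256 ≈ 0.241.
So the probability of at least one match is 1 − 0.241 = 0.759.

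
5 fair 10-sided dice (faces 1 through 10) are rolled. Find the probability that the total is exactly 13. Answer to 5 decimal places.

There are 10^5 = 100000 equally likely outcomes.
The number of ordered 5-tuples from {1,…,10} summing to 13 is 495.
P(sum = 13) = 495/100000 = 99/20000 ≈ 0.00495.

0.00495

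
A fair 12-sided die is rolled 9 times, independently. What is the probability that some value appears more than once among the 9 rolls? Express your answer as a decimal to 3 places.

P(all 9 different) = 12/12 · 11/12 · ··· · 4/12 ≈ 0.015.
P(at least two equal) = 1 − 0.015 = 0.985.

0.985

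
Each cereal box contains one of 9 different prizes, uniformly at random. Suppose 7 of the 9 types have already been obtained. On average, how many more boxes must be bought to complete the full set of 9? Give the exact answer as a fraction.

Starting from 7 distinct types, each trial gives a new one with probability (9−i)/9 when i types are held, so the wait for the next new type is 9/(9−i).
E = 9/2 + 9/1 = 27/2.

27/2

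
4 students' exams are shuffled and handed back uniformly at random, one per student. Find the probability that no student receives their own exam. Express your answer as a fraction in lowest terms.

3/8

This is the derangement probability: permutations of 4 with no fixed point.
D(4) = 4! · (1 − 1/1! + 1/2! − ··· + (−1)^4/4!) = 9.
P = 9/24 = 3/8.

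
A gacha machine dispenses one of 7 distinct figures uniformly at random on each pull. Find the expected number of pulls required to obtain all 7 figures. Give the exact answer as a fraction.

After i distinct types are collected, each trial gives a new one with probability (7−i)/7, so the expected wait for the next new type is 7/(7−i).
E = 7/7 + 7/6 + 7/5 + 7/4 + 7/3 + 7/2 + 7/1 = 363/20.

363/20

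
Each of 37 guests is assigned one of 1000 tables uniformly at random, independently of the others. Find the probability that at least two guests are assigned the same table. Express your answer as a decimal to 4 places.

It's easier to compute the probability that all 37 are distinct.
P(all distinct) = 1000/1000 · 999/1000 · ··· · 964/1000 ≈ 0.5095.
So the probability of at least one match is 1 − 0.5095 = 0.4905.

0.4905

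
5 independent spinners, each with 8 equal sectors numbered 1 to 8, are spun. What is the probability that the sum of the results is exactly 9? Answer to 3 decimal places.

0.002

There are 8^5 = 32768 equally likely outcomes.
The number of ordered 5-tuples from {1,…,8} summing to 9 is 70.
P(sum = 9) = 70/32768 = 35/16384 ≈ 0.002.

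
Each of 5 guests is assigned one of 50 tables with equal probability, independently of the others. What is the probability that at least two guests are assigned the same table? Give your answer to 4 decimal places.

0.1864

It's easier to compute the probability that all 5 are distinct.
P(all distinct) = 50/50 · 49/50 · ··· · 46/50 ≈ 0.8136.
So the probability of at least one match is 1 − 0.8136 = 0.1864.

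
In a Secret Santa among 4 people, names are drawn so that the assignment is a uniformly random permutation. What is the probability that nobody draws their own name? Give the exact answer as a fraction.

This is the derangement probability: permutations of 4 with no fixed point.
D(4) = 4! · (1 − 1/1! + 1/2! − ··· + (−1)^4/4!) = 9.
P = 9/24 = 3/8.

3/8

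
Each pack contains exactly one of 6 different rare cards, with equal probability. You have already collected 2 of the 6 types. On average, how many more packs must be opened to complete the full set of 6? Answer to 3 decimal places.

Starting from 2 distinct types, each trial gives a new one with probability (6−i)/6 when i types are held, so the wait for the next new type is 6/(6−i).
E = 6/4 + 6/3 + 6/2 + 6/1 = 25/2 ≈ 12.500.

12.500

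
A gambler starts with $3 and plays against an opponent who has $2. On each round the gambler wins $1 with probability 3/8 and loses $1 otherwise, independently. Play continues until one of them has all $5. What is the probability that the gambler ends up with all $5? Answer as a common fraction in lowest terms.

Let r = q/p = (5/8)/(3/8) = 5/3. The recurrence P(i) = p·P(i+1) + q·P(i−1) with P(0)=0, P(5)=1 gives P(i) = (1 − r^i)/(1 − r^5).
P(3) = (1 − (5/3)^3) / (1 − (5/3)^5) = 441/1441.

441/1441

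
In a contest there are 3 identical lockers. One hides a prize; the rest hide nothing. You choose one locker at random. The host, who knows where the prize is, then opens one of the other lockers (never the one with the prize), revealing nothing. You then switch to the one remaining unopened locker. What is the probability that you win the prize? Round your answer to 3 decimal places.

0.667

Your original locker holds the prize with probability 1/3, so the other 2 collectively hold it with probability 2/3.
The host can always find an empty locker to open, so this doesn't change that 2/3; it is now spread over the 1 remaining unopened locker.
P(win by switching) = (2/3) · (1/1) = 2/3 ≈ 0.667.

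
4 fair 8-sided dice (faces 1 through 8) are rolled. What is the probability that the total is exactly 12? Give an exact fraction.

161/4096

There are 8^4 = 4096 equally likely outcomes.
The number of ordered 4-tuples from {1,…,8} summing to 12 is 161.
P(sum = 12) = 161/4096.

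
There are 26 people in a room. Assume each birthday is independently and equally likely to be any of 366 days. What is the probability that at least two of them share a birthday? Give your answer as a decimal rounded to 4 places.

0.5972

It's easier to compute the probability that all 26 are distinct.
P(all distinct) = 366/366 · 365/366 · ··· · 341/366 ≈ 0.4028.
So the probability of at least one match is 1 − 0.4028 = 0.5972.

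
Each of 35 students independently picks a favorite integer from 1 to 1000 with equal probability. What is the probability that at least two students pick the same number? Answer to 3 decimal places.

It's easier to compute the probability that all 35 are distinct.
P(all distinct) = 1000/1000 · 999/1000 · ··· · 966/1000 ≈ 0.548.
So the probability of at least one match is 1 − 0.548 = 0.452.

0.452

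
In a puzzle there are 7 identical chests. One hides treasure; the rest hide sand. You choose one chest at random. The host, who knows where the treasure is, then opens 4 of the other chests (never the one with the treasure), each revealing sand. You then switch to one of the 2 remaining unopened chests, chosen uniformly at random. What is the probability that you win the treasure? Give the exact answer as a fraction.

3/7

Your original chest holds the treasure with probability 1/7, so the other 6 collectively hold it with probability 6/7.
The host can always find 4 empty chests to open, so the reveals don't change that 6/7; it is now spread over the 2 remaining unopened chests.
P(win by switching) = (6/7) · (1/2) = 3/7.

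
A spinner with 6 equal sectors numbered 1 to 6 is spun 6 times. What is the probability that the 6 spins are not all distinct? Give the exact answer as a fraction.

319/324

P(all 6 different) = 6/6 · 5/6 · ··· · 1/6 = 5/324.
P(at least two equal) = 1 − 5/324 = 319/324.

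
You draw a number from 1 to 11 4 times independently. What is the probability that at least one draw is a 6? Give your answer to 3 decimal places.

P(no draw is a 6) = (10/11)^4 ≈ 0.683.
P(at least one) = 1 − 0.683 = 0.317.

0.317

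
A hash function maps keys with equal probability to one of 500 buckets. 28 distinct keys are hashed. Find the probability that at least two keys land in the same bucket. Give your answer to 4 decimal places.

0.5371

It's easier to compute the probability that all 28 are distinct.
P(all distinct) = 500/500 · 499/500 · ··· · 473/500 ≈ 0.4629.
So the probability of at least one match is 1 − 0.4629 = 0.5371.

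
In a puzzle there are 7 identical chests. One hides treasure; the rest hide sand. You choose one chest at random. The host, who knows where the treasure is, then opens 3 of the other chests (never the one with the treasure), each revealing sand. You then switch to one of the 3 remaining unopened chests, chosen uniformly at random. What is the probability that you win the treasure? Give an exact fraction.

2/7

Your original chest holds the treasure with probability 1/7, so the other 6 collectively hold it with probability 6/7.
The host can always find 3 empty chests to open, so the reveals don't change that 6/7; it is now spread over the 3 remaining unopened chests.
P(win by switching) = (6/7) · (1/3) = 2/7.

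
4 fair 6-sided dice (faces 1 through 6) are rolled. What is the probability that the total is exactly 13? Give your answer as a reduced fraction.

35/324

There are 6^4 = 1296 equally likely outcomes.
The number of ordered 4-tuples from {1,…,6} summing to 13 is 140.
P(sum = 13) = 140/1296 = 35/324.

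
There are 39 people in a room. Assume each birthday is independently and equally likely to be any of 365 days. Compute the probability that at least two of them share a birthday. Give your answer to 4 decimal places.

It's easier to compute the probability that all 39 are distinct.
P(all distinct) = 365/365 · 364/365 · ··· · 327/365 ≈ 0.1218.
So the probability of at least one match is 1 − 0.1218 = 0.8782.

0.8782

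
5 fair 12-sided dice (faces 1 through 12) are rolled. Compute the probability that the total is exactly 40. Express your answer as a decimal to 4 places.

There are 12^5 = 248832 equally likely outcomes.
The number of ordered 5-tuples from {1,…,12} summing to 40 is 8151.
P(sum = 40) = 8151/248832 = 2717/82944 ≈ 0.0328.

0.0328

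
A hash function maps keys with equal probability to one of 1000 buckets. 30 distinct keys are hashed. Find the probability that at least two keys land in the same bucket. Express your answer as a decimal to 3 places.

It's easier to compute the probability that all 30 are distinct.
P(all distinct) = 1000/1000 · 999/1000 · ··· · 971/1000 ≈ 0.644.
So the probability of at least one match is 1 − 0.644 = 0.356.

0.356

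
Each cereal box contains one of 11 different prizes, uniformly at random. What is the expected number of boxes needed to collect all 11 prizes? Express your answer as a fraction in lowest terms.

83711/2520

After i distinct types are collected, each trial gives a new one with probability (11−i)/11, so the expected wait for the next new type is 11/(11−i).
E = 11/11 + 11/10 + 11/9 + 11/8 + 11/7 + 11/6 + 11/5 + 11/4 + 11/3 + 11/2 + 11/1 = 83711/2520.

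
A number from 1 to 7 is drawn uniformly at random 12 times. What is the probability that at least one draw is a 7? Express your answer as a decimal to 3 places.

0.843

P(no draw is a 7) = (6/7)^12 ≈ 0.157.
P(at least one) = 1 − 0.157 = 0.843.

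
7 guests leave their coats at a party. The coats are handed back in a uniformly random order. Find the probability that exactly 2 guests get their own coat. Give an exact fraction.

11/60

Choose which 2 of the 7 are fixed: C(7,2) = 21 ways.
The remaining 5 must have no fixed point: D(5) = 44.
P = 21·44/5040 = 11/60.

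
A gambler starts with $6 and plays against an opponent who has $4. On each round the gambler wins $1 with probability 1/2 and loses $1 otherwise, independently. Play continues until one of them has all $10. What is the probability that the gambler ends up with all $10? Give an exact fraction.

With a fair step, P(i) = ½P(i−1) + ½P(i+1) with P(0)=0, P(10)=1 has the linear solution P(i) = i/10.
P(6) = 6/10 = 3/5.

3/5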